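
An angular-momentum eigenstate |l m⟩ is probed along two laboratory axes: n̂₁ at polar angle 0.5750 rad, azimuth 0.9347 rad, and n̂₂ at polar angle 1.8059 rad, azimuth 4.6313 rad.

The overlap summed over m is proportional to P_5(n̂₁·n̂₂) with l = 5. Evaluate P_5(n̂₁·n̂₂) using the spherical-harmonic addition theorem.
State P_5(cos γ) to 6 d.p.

Term-by-term m-sum for l=5 (normalisation 4π/11 = 1.142397):
  m=-5: (-0.000858, -0.022062) × (-0.159234, 0.370979) = (0.008321, 0.003195)  (running Σ = (0.008321, 0.003195))
  m=-4: (-0.089090, -0.060585) × (-0.289852, -0.097457) = (0.019918, 0.026243)  (running Σ = (0.028240, 0.029438))
  m=-3: (-0.280274, 0.098353) × (-0.039211, 0.157994) = (-0.004549, -0.048138)  (running Σ = (0.023690, -0.018701))
  m=-2: (-0.137695, 0.447343) × (-0.308483, -0.050472) = (0.065055, -0.131048)  (running Σ = (0.088745, -0.149748))
  m=-1: (0.160977, 0.217980) × (-0.007623, 0.093803) = (-0.021674, 0.013438)  (running Σ = (0.067071, -0.136310))
  m=0: (-0.299499, -0.000000) × (-0.310217, 0.000000) = (0.092910, 0.000000)  (running Σ = (0.159981, -0.136310))
  m=1: (-0.160977, 0.217980) × (0.007623, 0.093803) = (-0.021674, -0.013438)  (running Σ = (0.138306, -0.149748))
  m=2: (-0.137695, -0.447343) × (-0.308483, 0.050472) = (0.065055, 0.131048)  (running Σ = (0.203362, -0.018701))
  m=3: (0.280274, 0.098353) × (0.039211, 0.157994) = (-0.004549, 0.048138)  (running Σ = (0.198812, 0.029438))
  m=4: (-0.089090, 0.060585) × (-0.289852, 0.097457) = (0.019918, -0.026243)  (running Σ = (0.218731, 0.003195))
  m=5: (0.000858, -0.022062) × (0.159234, 0.370979) = (0.008321, -0.003195)  (running Σ = (0.227052, 0.000000))
Accumulated sum (0.227052, 0.000000); after 4π/(2l+1) scaling, (0.259384, 0.000000) ⇒ P_5 = 0.259384

0.259384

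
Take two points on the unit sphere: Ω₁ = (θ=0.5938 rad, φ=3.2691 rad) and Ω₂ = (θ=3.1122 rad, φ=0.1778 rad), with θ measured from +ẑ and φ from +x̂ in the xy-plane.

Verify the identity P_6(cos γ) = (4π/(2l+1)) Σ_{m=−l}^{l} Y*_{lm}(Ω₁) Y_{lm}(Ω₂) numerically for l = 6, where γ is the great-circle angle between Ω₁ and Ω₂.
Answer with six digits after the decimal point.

Addition theorem: P_6(cos γ) = (4π/13) Σ_m Y*_{lm}(Ω₁) Y_{lm}(Ω₂), m = −6…6:
  [-6]  conj(Y_{6,-6})(Ω₁) = 0.01069 + 0.01026j ; Y_{6,-6}(Ω₂) = 0.00000 - 0.00000j ; Δ = 0.00000 - 0.00000j
  [-5]  conj(Y_{6,-5})(Ω₁) = -0.06112 - 0.04527j ; Y_{6,-5}(Ω₂) = -0.00000 + 0.00000j ; Δ = 0.00000 - 0.00000j
  [-4]  conj(Y_{6,-4})(Ω₁) = 0.20007 + 0.11192j ; Y_{6,-4}(Ω₂) = 0.00000 - 0.00000j ; Δ = 0.00000 - 0.00000j
  [-3]  conj(Y_{6,-3})(Ω₁) = -0.39974 - 0.16083j ; Y_{6,-3}(Ω₂) = -0.00011 + 0.00007j ; Δ = 0.00006 - 0.00001j
  [-2]  conj(Y_{6,-2})(Ω₁) = 0.41512 + 0.10822j ; Y_{6,-2}(Ω₂) = 0.00421 - 0.00156j ; Δ = 0.00192 - 0.00019j
  [-1]  conj(Y_{6,-1})(Ω₁) = 0.00680 + 0.00087j ; Y_{6,-1}(Ω₂) = -0.09492 + 0.01706j ; Δ = -0.00066 + 0.00003j
  [+0]  conj(Y_{6,0})(Ω₁) = -0.42179 + 0.00000j ; Y_{6,0}(Ω₂) = 1.00790 + 0.00000j ; Δ = -0.42512 + 0.00000j
  [+1]  conj(Y_{6,1})(Ω₁) = -0.00680 + 0.00087j ; Y_{6,1}(Ω₂) = 0.09492 + 0.01706j ; Δ = -0.00066 - 0.00003j
  [+2]  conj(Y_{6,2})(Ω₁) = 0.41512 - 0.10822j ; Y_{6,2}(Ω₂) = 0.00421 + 0.00156j ; Δ = 0.00192 + 0.00019j
  [+3]  conj(Y_{6,3})(Ω₁) = 0.39974 - 0.16083j ; Y_{6,3}(Ω₂) = 0.00011 + 0.00007j ; Δ = 0.00006 + 0.00001j
  [+4]  conj(Y_{6,4})(Ω₁) = 0.20007 - 0.11192j ; Y_{6,4}(Ω₂) = 0.00000 + 0.00000j ; Δ = 0.00000 + 0.00000j
  [+5]  conj(Y_{6,5})(Ω₁) = 0.06112 - 0.04527j ; Y_{6,5}(Ω₂) = 0.00000 + 0.00000j ; Δ = 0.00000 + 0.00000j
  [+6]  conj(Y_{6,6})(Ω₁) = 0.01069 - 0.01026j ; Y_{6,6}(Ω₂) = 0.00000 + 0.00000j ; Δ = 0.00000 + 0.00000j
Total Σ_m = -0.42250 + 0.00000j. Multiply by 0.966644: -0.40840 + 0.00000j. P_6(cos γ) = -0.408405

-0.408405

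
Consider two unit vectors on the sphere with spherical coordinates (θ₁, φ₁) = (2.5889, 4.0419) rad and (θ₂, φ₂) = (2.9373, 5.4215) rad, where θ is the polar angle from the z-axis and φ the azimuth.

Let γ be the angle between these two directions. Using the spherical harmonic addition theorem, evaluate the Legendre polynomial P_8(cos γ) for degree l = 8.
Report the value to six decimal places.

-0.287679

Expand P_8 via completeness: Σ_{m} conj(Y_{8,m}) at Ω₁ times Y_{8,m} at Ω₂ —
  term(m=-8) = 0.00000 + 0.00000j   from Y*(Ω₁)=0.00180 + 0.00236j, Y(Ω₂)=0.00000 + 0.00000j
  term(m=-7) = -0.00000 + 0.00000j   from Y*(Ω₁)=0.01928 + 0.00037j, Y(Ω₂)=-0.00003 + 0.00001j
  term(m=-6) = -0.00001 - 0.00002j   from Y*(Ω₁)=0.04945 - 0.05999j, Y(Ω₂)=0.00016 - 0.00032j
  term(m=-5) = 0.00055 - 0.00039j   from Y*(Ω₁)=-0.04543 - 0.21228j, Y(Ω₂)=0.00122 + 0.00286j
  term(m=-4) = 0.00620 + 0.00595j   from Y*(Ω₁)=-0.37478 - 0.18552j, Y(Ω₂)=-0.01958 - 0.00617j
  term(m=-3) = -0.02688 + 0.04161j   from Y*(Ω₁)=-0.45053 + 0.21247j, Y(Ω₂)=0.08445 - 0.05254j
  term(m=-2) = -0.06144 - 0.02471j   from Y*(Ω₁)=-0.04504 + 0.19250j, Y(Ω₂)=-0.05091 + 0.33106j
  term(m=-1) = -0.04247 + 0.21942j   from Y*(Ω₁)=-0.20533 - 0.25891j, Y(Ω₂)=-0.44041 - 0.51331j
  term(m=+0) = -0.14107 + 0.00000j   from Y*(Ω₁)=-0.32120 + 0.00000j, Y(Ω₂)=0.43919 + 0.00000j
  term(m=+1) = -0.04247 - 0.21942j   from Y*(Ω₁)=0.20533 - 0.25891j, Y(Ω₂)=0.44041 - 0.51331j
  term(m=+2) = -0.06144 + 0.02471j   from Y*(Ω₁)=-0.04504 - 0.19250j, Y(Ω₂)=-0.05091 - 0.33106j
  term(m=+3) = -0.02688 - 0.04161j   from Y*(Ω₁)=0.45053 + 0.21247j, Y(Ω₂)=-0.08445 - 0.05254j
  term(m=+4) = 0.00620 - 0.00595j   from Y*(Ω₁)=-0.37478 + 0.18552j, Y(Ω₂)=-0.01958 + 0.00617j
  term(m=+5) = 0.00055 + 0.00039j   from Y*(Ω₁)=0.04543 - 0.21228j, Y(Ω₂)=-0.00122 + 0.00286j
  term(m=+6) = -0.00001 + 0.00002j   from Y*(Ω₁)=0.04945 + 0.05999j, Y(Ω₂)=0.00016 + 0.00032j
  term(m=+7) = -0.00000 - 0.00000j   from Y*(Ω₁)=-0.01928 + 0.00037j, Y(Ω₂)=0.00003 + 0.00001j
  term(m=+8) = 0.00000 - 0.00000j   from Y*(Ω₁)=0.00180 - 0.00236j, Y(Ω₂)=0.00000 - 0.00000j
Total Σ_m = -0.38918 + 0.00000j. Multiply by 0.739198: -0.28768 + 0.00000j. P_8(cos γ) = -0.287679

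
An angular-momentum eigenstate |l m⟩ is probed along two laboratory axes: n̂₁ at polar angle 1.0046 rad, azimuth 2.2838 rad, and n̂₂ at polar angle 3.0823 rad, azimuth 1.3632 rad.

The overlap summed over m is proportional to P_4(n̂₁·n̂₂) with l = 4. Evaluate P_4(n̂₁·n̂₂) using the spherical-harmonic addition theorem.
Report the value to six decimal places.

-0.297125

Term-by-term m-sum for l=4 (normalisation 4π/9 = 1.396263):
  term(m=-4) = -0.000001-0.000001i   from Y*(Ω₁)=-0.215148+0.064104i, Y(Ω₂)=+0.000004+0.000004i
  term(m=-3) = +0.000097-0.000039i   from Y*(Ω₁)=+0.340176+0.217186i, Y(Ω₂)=+0.000152-0.000211i
  term(m=-2) = -0.000453+0.001635i   from Y*(Ω₁)=-0.034868-0.239134i, Y(Ω₂)=-0.006423-0.002831i
  term(m=-1) = +0.014218+0.018695i   from Y*(Ω₁)=+0.138094-0.159690i, Y(Ω₂)=-0.022930+0.108863i
  term(m=+0) = -0.240522-0.000000i   from Y*(Ω₁)=-0.289273-0.000000i, Y(Ω₂)=+0.831471+0.000000i
  term(m=+1) = +0.014218-0.018695i   from Y*(Ω₁)=-0.138094-0.159690i, Y(Ω₂)=+0.022930+0.108863i
  term(m=+2) = -0.000453-0.001635i   from Y*(Ω₁)=-0.034868+0.239134i, Y(Ω₂)=-0.006423+0.002831i
  term(m=+3) = +0.000097+0.000039i   from Y*(Ω₁)=-0.340176+0.217186i, Y(Ω₂)=-0.000152-0.000211i
  term(m=+4) = -0.000001+0.000001i   from Y*(Ω₁)=-0.215148-0.064104i, Y(Ω₂)=+0.000004-0.000004i
Σ over m = -0.212800+0.000000i; ×(4π/9) → -0.297125+0.000000i. Real part: -0.297125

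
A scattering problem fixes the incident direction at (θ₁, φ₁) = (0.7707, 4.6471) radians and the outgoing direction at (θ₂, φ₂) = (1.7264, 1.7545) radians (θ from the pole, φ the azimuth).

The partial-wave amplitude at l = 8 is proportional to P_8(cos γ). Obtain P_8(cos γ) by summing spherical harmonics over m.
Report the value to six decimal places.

Summing Y*_{l m}(θ₁,φ₁)·Y_{l m}(θ₂,φ₂) over m ∈ [−8, 8]; prefactor 4π/(2·8+1) = 0.739198:
  m=-8: 0.02478 - 0.01426j × 0.04723 - 0.46528j = -0.00547 - 0.01220j  (running Σ = -0.00547 - 0.01220j)
  m=-7: 0.05197 + 0.10569j × -0.28163 - 0.08247j = -0.00592 - 0.03405j  (running Σ = -0.01139 - 0.04625j)
  m=-6: -0.26724 + 0.11039j × 0.10110 - 0.19974j = -0.00497 + 0.06454j  (running Σ = -0.01636 + 0.01828j)
  m=-5: -0.14489 - 0.42796j × -0.24878 - 0.19002j = -0.04527 + 0.13400j  (running Σ = -0.06163 + 0.15228j)
  m=-4: 0.37233 - 0.09951j × 0.09875 - 0.08923j = 0.02789 - 0.04305j  (running Σ = -0.03374 + 0.10923j)
  m=-3: -0.00208 - 0.01050j × -0.16389 - 0.26665j = -0.00246 + 0.00228j  (running Σ = -0.03620 + 0.11151j)
  m=-2: 0.37241 - 0.04891j × 0.08459 - 0.03256j = 0.02991 - 0.01626j  (running Σ = -0.00629 + 0.09525j)
  m=-1: 0.01139 + 0.17417j × -0.05676 - 0.30549j = 0.05256 - 0.01336j  (running Σ = 0.04627 + 0.08188j)
  m=0: 0.32799 + 0.00000j × 0.07788 + 0.00000j = 0.02554 + 0.00000j  (running Σ = 0.07181 + 0.08188j)
  m=1: -0.01139 + 0.17417j × 0.05676 - 0.30549j = 0.05256 + 0.01336j  (running Σ = 0.12437 + 0.09525j)
  m=2: 0.37241 + 0.04891j × 0.08459 + 0.03256j = 0.02991 + 0.01626j  (running Σ = 0.15428 + 0.11151j)
  m=3: 0.00208 - 0.01050j × 0.16389 - 0.26665j = -0.00246 - 0.00228j  (running Σ = 0.15182 + 0.10923j)
  m=4: 0.37233 + 0.09951j × 0.09875 + 0.08923j = 0.02789 + 0.04305j  (running Σ = 0.17971 + 0.15228j)
  m=5: 0.14489 - 0.42796j × 0.24878 - 0.19002j = -0.04527 - 0.13400j  (running Σ = 0.13444 + 0.01828j)
  m=6: -0.26724 - 0.11039j × 0.10110 + 0.19974j = -0.00497 - 0.06454j  (running Σ = 0.12947 - 0.04625j)
  m=7: -0.05197 + 0.10569j × 0.28163 - 0.08247j = -0.00592 + 0.03405j  (running Σ = 0.12355 - 0.01220j)
  m=8: 0.02478 + 0.01426j × 0.04723 + 0.46528j = -0.00547 + 0.01220j  (running Σ = 0.11808 + 0.00000j)
Total Σ_m = 0.11808 + 0.00000j. Multiply by 0.739198: 0.08729 + 0.00000j. P_8(cos γ) = 0.087286

0.087286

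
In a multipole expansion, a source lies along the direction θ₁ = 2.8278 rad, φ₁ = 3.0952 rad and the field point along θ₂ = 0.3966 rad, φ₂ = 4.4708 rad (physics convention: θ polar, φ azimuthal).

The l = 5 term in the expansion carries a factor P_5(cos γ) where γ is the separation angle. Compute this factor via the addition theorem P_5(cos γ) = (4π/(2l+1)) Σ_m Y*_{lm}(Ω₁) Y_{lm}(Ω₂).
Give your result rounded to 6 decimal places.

Summing Y*_{l m}(θ₁,φ₁)·Y_{l m}(θ₂,φ₂) over m ∈ [−5, 5]; prefactor 4π/(2·5+1) = 1.142397:
  [-5]  conj(Y_{5,-5})(Ω₁) = -0.001266+0.000299i ; Y_{5,-5}(Ω₂) = -0.003732+0.001417i ; Δ = +0.000004-0.000003i
  [-4]  conj(Y_{5,-4})(Ω₁) = -0.012455+0.002338i ; Y_{5,-4}(Ω₂) = +0.017130+0.024802i ; Δ = -0.000271-0.000269i
  [-3]  conj(Y_{5,-3})(Ω₁) = -0.071964+0.010081i ; Y_{5,-3}(Ω₂) = +0.088003-0.099378i ; Δ = -0.005331+0.008039i
  [-2]  conj(Y_{5,-2})(Ω₁) = -0.262141+0.024393i ; Y_{5,-2}(Ω₂) = -0.320646-0.168229i ; Δ = +0.088158+0.036278i
  [-1]  conj(Y_{5,-1})(Ω₁) = -0.545411+0.025321i ; Y_{5,-1}(Ω₂) = -0.126968+0.515288i ; Δ = +0.056202-0.284259i
  [+0]  conj(Y_{5,0})(Ω₁) = -0.360018-0.000000i ; Y_{5,0}(Ω₂) = +0.112903+0.000000i ; Δ = -0.040647-0.000000i
  [+1]  conj(Y_{5,1})(Ω₁) = +0.545411+0.025321i ; Y_{5,1}(Ω₂) = +0.126968+0.515288i ; Δ = +0.056202+0.284259i
  [+2]  conj(Y_{5,2})(Ω₁) = -0.262141-0.024393i ; Y_{5,2}(Ω₂) = -0.320646+0.168229i ; Δ = +0.088158-0.036278i
  [+3]  conj(Y_{5,3})(Ω₁) = +0.071964+0.010081i ; Y_{5,3}(Ω₂) = -0.088003-0.099378i ; Δ = -0.005331-0.008039i
  [+4]  conj(Y_{5,4})(Ω₁) = -0.012455-0.002338i ; Y_{5,4}(Ω₂) = +0.017130-0.024802i ; Δ = -0.000271+0.000269i
  [+5]  conj(Y_{5,5})(Ω₁) = +0.001266+0.000299i ; Y_{5,5}(Ω₂) = +0.003732+0.001417i ; Δ = +0.000004+0.000003i
Accumulated sum +0.236876+0.000000i; after 4π/(2l+1) scaling, +0.270607+0.000000i ⇒ P_5 = 0.270607

0.270607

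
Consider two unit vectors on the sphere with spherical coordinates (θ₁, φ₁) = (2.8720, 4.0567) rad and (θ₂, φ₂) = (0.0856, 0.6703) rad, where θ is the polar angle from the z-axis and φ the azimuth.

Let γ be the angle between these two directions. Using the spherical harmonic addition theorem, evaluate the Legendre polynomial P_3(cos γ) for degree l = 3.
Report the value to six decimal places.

Expand P_3 via completeness: Σ_{m} conj(Y_{3,m}) at Ω₁ times Y_{3,m} at Ω₂ —
  m=-3: 0.00727 - 0.00304j × -0.00011 - 0.00024j = -0.00000 - 0.00000j  (running Σ = -0.00000 - 0.00000j)
  m=-2: 0.01792 - 0.06754j × 0.00170 - 0.00725j = -0.00046 - 0.00024j  (running Σ = -0.00046 - 0.00025j)
  m=-1: -0.19131 - 0.24870j × 0.08582 - 0.06803j = -0.03334 - 0.00833j  (running Σ = -0.03380 - 0.00857j)
  m=0: -0.59182 + 0.00000j × 0.73003 + 0.00000j = -0.43204 + 0.00000j  (running Σ = -0.46584 - 0.00857j)
  m=1: 0.19131 - 0.24870j × -0.08582 - 0.06803j = -0.03334 + 0.00833j  (running Σ = -0.49918 - 0.00025j)
  m=2: 0.01792 + 0.06754j × 0.00170 + 0.00725j = -0.00046 + 0.00024j  (running Σ = -0.49964 - 0.00000j)
  m=3: -0.00727 - 0.00304j × 0.00011 - 0.00024j = -0.00000 + 0.00000j  (running Σ = -0.49964 - 0.00000j)
Σ over m = -0.49964 - 0.00000j; ×(4π/7) → -0.89695 - 0.00000j. Real part: -0.896951

-0.896951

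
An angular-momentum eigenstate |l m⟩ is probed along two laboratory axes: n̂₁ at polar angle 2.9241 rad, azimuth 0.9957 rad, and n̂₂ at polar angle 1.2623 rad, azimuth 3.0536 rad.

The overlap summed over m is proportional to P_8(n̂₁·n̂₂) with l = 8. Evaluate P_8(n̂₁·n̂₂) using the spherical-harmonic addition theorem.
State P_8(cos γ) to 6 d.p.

Expand P_8 via completeness: Σ_{m} conj(Y_{8,m}) at Ω₁ times Y_{8,m} at Ω₂ —
  [-8]  conj(Y_{8,-8})(Ω₁) = (-0.000000, 0.000002) ; Y_{8,-8}(Ω₂) = (0.266855, 0.226573) ; Δ = (-0.000001, 0.000001)
  [-7]  conj(Y_{8,-7})(Ω₁) = (-0.000034, -0.000028) ; Y_{8,-7}(Ω₂) = (-0.364219, -0.257798) ; Δ = (0.000005, 0.000019)
  [-6]  conj(Y_{8,-6})(Ω₁) = (0.000481, -0.000154) ; Y_{8,-6}(Ω₂) = (0.093132, 0.054312) ; Δ = (0.000053, 0.000012)
  [-5]  conj(Y_{8,-5})(Ω₁) = (-0.001104, 0.004050) ; Y_{8,-5}(Ω₂) = (0.283655, 0.133527) ; Δ = (-0.000854, 0.001001)
  [-4]  conj(Y_{8,-4})(Ω₁) = (-0.017256, -0.019299) ; Y_{8,-4}(Ω₂) = (-0.221005, -0.081167) ; Δ = (0.002247, 0.005666)
  [-3]  conj(Y_{8,-3})(Ω₁) = (0.115689, -0.018017) ; Y_{8,-3}(Ω₂) = (-0.206950, -0.055936) ; Δ = (-0.024950, -0.002743)
  [-2]  conj(Y_{8,-2})(Ω₁) = (-0.149692, 0.334659) ; Y_{8,-2}(Ω₂) = (0.270689, 0.048135) ; Δ = (-0.056629, 0.083383)
  [-1]  conj(Y_{8,-1})(Ω₁) = (-0.369562, -0.570152) ; Y_{8,-1}(Ω₂) = (0.165630, 0.014612) ; Δ = (-0.052880, -0.099834)
  [+0]  conj(Y_{8,0})(Ω₁) = (0.363204, -0.000000) ; Y_{8,0}(Ω₂) = (-0.283579, 0.000000) ; Δ = (-0.102997, 0.000000)
  [+1]  conj(Y_{8,1})(Ω₁) = (0.369562, -0.570152) ; Y_{8,1}(Ω₂) = (-0.165630, 0.014612) ; Δ = (-0.052880, 0.099834)
  [+2]  conj(Y_{8,2})(Ω₁) = (-0.149692, -0.334659) ; Y_{8,2}(Ω₂) = (0.270689, -0.048135) ; Δ = (-0.056629, -0.083383)
  [+3]  conj(Y_{8,3})(Ω₁) = (-0.115689, -0.018017) ; Y_{8,3}(Ω₂) = (0.206950, -0.055936) ; Δ = (-0.024950, 0.002743)
  [+4]  conj(Y_{8,4})(Ω₁) = (-0.017256, 0.019299) ; Y_{8,4}(Ω₂) = (-0.221005, 0.081167) ; Δ = (0.002247, -0.005666)
  [+5]  conj(Y_{8,5})(Ω₁) = (0.001104, 0.004050) ; Y_{8,5}(Ω₂) = (-0.283655, 0.133527) ; Δ = (-0.000854, -0.001001)
  [+6]  conj(Y_{8,6})(Ω₁) = (0.000481, 0.000154) ; Y_{8,6}(Ω₂) = (0.093132, -0.054312) ; Δ = (0.000053, -0.000012)
  [+7]  conj(Y_{8,7})(Ω₁) = (0.000034, -0.000028) ; Y_{8,7}(Ω₂) = (0.364219, -0.257798) ; Δ = (0.000005, -0.000019)
  [+8]  conj(Y_{8,8})(Ω₁) = (-0.000000, -0.000002) ; Y_{8,8}(Ω₂) = (0.266855, -0.226573) ; Δ = (-0.000001, -0.000001)
Σ over m = (-0.369011, 0.000000); ×(4π/17) → (-0.272772, 0.000000). Real part: -0.272772

-0.272772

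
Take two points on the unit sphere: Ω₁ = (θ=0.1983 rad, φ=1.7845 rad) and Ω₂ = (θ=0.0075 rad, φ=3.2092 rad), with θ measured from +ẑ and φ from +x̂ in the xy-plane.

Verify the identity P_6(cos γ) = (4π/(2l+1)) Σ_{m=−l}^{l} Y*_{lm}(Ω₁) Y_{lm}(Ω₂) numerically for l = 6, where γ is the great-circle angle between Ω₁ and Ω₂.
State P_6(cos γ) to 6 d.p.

0.630448

Expand P_6 via completeness: Σ_{m} conj(Y_{6,m}) at Ω₁ times Y_{6,m} at Ω₂ —
  [-6]  conj(Y_{6,-6})(Ω₁) = (-0.000008, -0.000027) ; Y_{6,-6}(Ω₂) = (0.000000, -0.000000) ; Δ = (-0.000000, -0.000000)
  [-5]  conj(Y_{6,-5})(Ω₁) = (-0.000427, 0.000234) ; Y_{6,-5}(Ω₂) = (-0.000000, 0.000000) ; Δ = (0.000000, -0.000000)
  [-4]  conj(Y_{6,-4})(Ω₁) = (0.003377, 0.003881) ; Y_{6,-4}(Ω₂) = (0.000000, -0.000000) ; Δ = (0.000000, 0.000000)
  [-3]  conj(Y_{6,-3})(Ω₁) = (0.022116, -0.029635) ; Y_{6,-3}(Ω₂) = (-0.000002, 0.000000) ; Δ = (-0.000000, 0.000000)
  [-2]  conj(Y_{6,-2})(Ω₁) = (-0.163194, -0.074333) ; Y_{6,-2}(Ω₂) = (0.000290, -0.000040) ; Δ = (-0.000050, -0.000015)
  [-1]  conj(Y_{6,-1})(Ω₁) = (-0.112263, 0.517300) ; Y_{6,-1}(Ω₂) = (-0.024655, 0.001669) ; Δ = (0.001904, -0.012941)
  [+0]  conj(Y_{6,0})(Ω₁) = (0.637964, -0.000000) ; Y_{6,0}(Ω₂) = (1.016507, 0.000000) ; Δ = (0.648495, 0.000000)
  [+1]  conj(Y_{6,1})(Ω₁) = (0.112263, 0.517300) ; Y_{6,1}(Ω₂) = (0.024655, 0.001669) ; Δ = (0.001904, 0.012941)
  [+2]  conj(Y_{6,2})(Ω₁) = (-0.163194, 0.074333) ; Y_{6,2}(Ω₂) = (0.000290, 0.000040) ; Δ = (-0.000050, 0.000015)
  [+3]  conj(Y_{6,3})(Ω₁) = (-0.022116, -0.029635) ; Y_{6,3}(Ω₂) = (0.000002, 0.000000) ; Δ = (-0.000000, -0.000000)
  [+4]  conj(Y_{6,4})(Ω₁) = (0.003377, -0.003881) ; Y_{6,4}(Ω₂) = (0.000000, 0.000000) ; Δ = (0.000000, -0.000000)
  [+5]  conj(Y_{6,5})(Ω₁) = (0.000427, 0.000234) ; Y_{6,5}(Ω₂) = (0.000000, 0.000000) ; Δ = (0.000000, 0.000000)
  [+6]  conj(Y_{6,6})(Ω₁) = (-0.000008, 0.000027) ; Y_{6,6}(Ω₂) = (0.000000, 0.000000) ; Δ = (-0.000000, 0.000000)
Accumulated sum (0.652203, 0.000000); after 4π/(2l+1) scaling, (0.630448, 0.000000) ⇒ P_6 = 0.630448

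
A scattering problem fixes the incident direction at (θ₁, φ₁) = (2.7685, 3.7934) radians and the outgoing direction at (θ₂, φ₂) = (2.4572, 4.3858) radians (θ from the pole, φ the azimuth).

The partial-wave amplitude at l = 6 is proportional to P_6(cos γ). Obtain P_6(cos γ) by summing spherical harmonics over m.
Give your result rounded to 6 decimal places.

Addition theorem: P_6(cos γ) = (4π/13) Σ_m Y*_{lm}(Ω₁) Y_{lm}(Ω₂), m = −6…6:
  m=-6: -0.00081 - 0.00079j × 0.01169 - 0.02854j = -0.00003 + 0.00001j  (running Σ = -0.00003 + 0.00001j)
  m=-5: -0.00996 - 0.00117j × 0.13069 + 0.00813j = -0.00129 - 0.00023j  (running Σ = -0.00132 - 0.00022j)
  m=-4: -0.04628 + 0.02739j × 0.08347 + 0.30826j = -0.01230 - 0.01198j  (running Σ = -0.01363 - 0.01220j)
  m=-3: -0.07207 + 0.17803j × -0.38159 + 0.25607j = -0.01809 - 0.08639j  (running Σ = -0.03172 - 0.09859j)
  m=-2: 0.11659 + 0.42593j × -0.21574 - 0.16509j = 0.04516 - 0.11114j  (running Σ = 0.01345 - 0.20973j)
  m=-1: 0.42239 + 0.32231j × -0.07231 + 0.21348j = -0.09935 + 0.06687j  (running Σ = -0.08590 - 0.14286j)
  m=0: -0.01206 + 0.00000j × -0.35036 + 0.00000j = 0.00423 + 0.00000j  (running Σ = -0.08168 - 0.14286j)
  m=1: -0.42239 + 0.32231j × 0.07231 + 0.21348j = -0.09935 - 0.06687j  (running Σ = -0.18103 - 0.20973j)
  m=2: 0.11659 - 0.42593j × -0.21574 + 0.16509j = 0.04516 + 0.11114j  (running Σ = -0.13586 - 0.09859j)
  m=3: 0.07207 + 0.17803j × 0.38159 + 0.25607j = -0.01809 + 0.08639j  (running Σ = -0.15395 - 0.01220j)
  m=4: -0.04628 - 0.02739j × 0.08347 - 0.30826j = -0.01230 + 0.01198j  (running Σ = -0.16625 - 0.00022j)
  m=5: 0.00996 - 0.00117j × -0.13069 + 0.00813j = -0.00129 + 0.00023j  (running Σ = -0.16755 + 0.00001j)
  m=6: -0.00081 + 0.00079j × 0.01169 + 0.02854j = -0.00003 - 0.00001j  (running Σ = -0.16758 + 0.00000j)
Σ over m = -0.16758 + 0.00000j; ×(4π/13) → -0.16199 + 0.00000j. Real part: -0.161988

-0.161988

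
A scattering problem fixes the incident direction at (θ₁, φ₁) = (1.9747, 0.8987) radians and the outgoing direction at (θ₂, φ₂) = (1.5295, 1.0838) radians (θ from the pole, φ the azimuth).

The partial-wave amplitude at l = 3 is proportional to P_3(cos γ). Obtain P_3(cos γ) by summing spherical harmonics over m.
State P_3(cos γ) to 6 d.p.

0.413414

Term-by-term m-sum for l=3 (normalisation 4π/7 = 1.795196):
  [-3]  conj(Y_{3,-3})(Ω₁) = (-0.292732, 0.139782) ; Y_{3,-3}(Ω₂) = (-0.413651, 0.045605) ; Δ = (0.114714, -0.071171)
  [-2]  conj(Y_{3,-2})(Ω₁) = (0.076301, -0.330931) ; Y_{3,-2}(Ω₂) = (-0.023672, -0.034839) ; Δ = (-0.013336, 0.005175)
  [-1]  conj(Y_{3,-1})(Ω₁) = (-0.042133, -0.052953) ; Y_{3,-1}(Ω₂) = (-0.149823, 0.282933) ; Δ = (0.021295, -0.003987)
  [+0]  conj(Y_{3,0})(Ω₁) = (0.326722, -0.000000) ; Y_{3,0}(Ω₂) = (-0.046088, 0.000000) ; Δ = (-0.015058, 0.000000)
  [+1]  conj(Y_{3,1})(Ω₁) = (0.042133, -0.052953) ; Y_{3,1}(Ω₂) = (0.149823, 0.282933) ; Δ = (0.021295, 0.003987)
  [+2]  conj(Y_{3,2})(Ω₁) = (0.076301, 0.330931) ; Y_{3,2}(Ω₂) = (-0.023672, 0.034839) ; Δ = (-0.013336, -0.005175)
  [+3]  conj(Y_{3,3})(Ω₁) = (0.292732, 0.139782) ; Y_{3,3}(Ω₂) = (0.413651, 0.045605) ; Δ = (0.114714, 0.071171)
Σ over m = (0.230289, 0.000000); ×(4π/7) → (0.413414, 0.000000). Real part: 0.413414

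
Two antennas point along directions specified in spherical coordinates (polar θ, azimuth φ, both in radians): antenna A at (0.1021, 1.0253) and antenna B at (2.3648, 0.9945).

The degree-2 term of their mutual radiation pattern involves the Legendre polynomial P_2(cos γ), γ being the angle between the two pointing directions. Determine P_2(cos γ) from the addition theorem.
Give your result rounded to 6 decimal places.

Expand P_2 via completeness: Σ_{m} conj(Y_{2,m}) at Ω₁ times Y_{2,m} at Ω₂ —
  term(m=-2) = (0.000760, 0.000047)   from Y*(Ω₁)=(-0.001852, 0.003560), Y(Ω₂)=(-0.077087, -0.173455)
  term(m=-1) = (-0.030238, -0.000932)   from Y*(Ω₁)=(0.040641, 0.066962), Y(Ω₂)=(-0.210458, 0.323838)
  term(m=+0) = (0.102978, 0.000000)   from Y*(Ω₁)=(0.620954, -0.000000), Y(Ω₂)=(0.165838, 0.000000)
  term(m=+1) = (-0.030238, 0.000932)   from Y*(Ω₁)=(-0.040641, 0.066962), Y(Ω₂)=(0.210458, 0.323838)
  term(m=+2) = (0.000760, -0.000047)   from Y*(Ω₁)=(-0.001852, -0.003560), Y(Ω₂)=(-0.077087, 0.173455)
Accumulated sum (0.044022, 0.000000); after 4π/(2l+1) scaling, (0.110639, 0.000000) ⇒ P_2 = 0.110639

0.110639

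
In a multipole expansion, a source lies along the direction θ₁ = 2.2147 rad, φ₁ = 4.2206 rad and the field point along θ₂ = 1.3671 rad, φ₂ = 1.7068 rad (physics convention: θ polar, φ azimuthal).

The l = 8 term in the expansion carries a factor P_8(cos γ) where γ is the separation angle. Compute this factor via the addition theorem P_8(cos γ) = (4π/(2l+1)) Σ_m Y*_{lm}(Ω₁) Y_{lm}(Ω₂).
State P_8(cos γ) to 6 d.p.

0.179240

Summing Y*_{l m}(θ₁,φ₁)·Y_{l m}(θ₂,φ₂) over m ∈ [−8, 8]; prefactor 4π/(2·8+1) = 0.739198:
  m=-8: Y*=-0.06055 + 0.06144j  Y=0.20245 - 0.38626j  product 0.01147 + 0.03583j
  m=-7: Y*=0.07677 + 0.24738j  Y=0.29352 + 0.20900j  product -0.02917 + 0.08865j
  m=-6: Y*=0.42608 + 0.08232j  Y=0.08786 - 0.09341j  product 0.04512 - 0.03257j
  m=-5: Y*=0.24240 - 0.29814j  Y=0.22233 + 0.27493j  product 0.13586 + 0.00036j
  m=-4: Y*=-0.00385 - 0.00920j  Y=0.01195 - 0.00723j  product -0.00011 - 0.00008j
  m=-3: Y*=0.34839 + 0.03335j  Y=0.13179 + 0.30488j  product 0.03575 + 0.11061j
  m=-2: Y*=0.11277 - 0.16944j  Y=-0.03598 + 0.01004j  product -0.00236 + 0.00723j
  m=-1: Y*=0.12598 + 0.23518j  Y=0.04323 + 0.31588j  product -0.06884 + 0.04996j
  m=+0: Y*=0.24789 + 0.00000j  Y=-0.05235 + 0.00000j  product -0.01298 + 0.00000j
  m=+1: Y*=-0.12598 + 0.23518j  Y=-0.04323 + 0.31588j  product -0.06884 - 0.04996j
  m=+2: Y*=0.11277 + 0.16944j  Y=-0.03598 - 0.01004j  product -0.00236 - 0.00723j
  m=+3: Y*=-0.34839 + 0.03335j  Y=-0.13179 + 0.30488j  product 0.03575 - 0.11061j
  m=+4: Y*=-0.00385 + 0.00920j  Y=0.01195 + 0.00723j  product -0.00011 + 0.00008j
  m=+5: Y*=-0.24240 - 0.29814j  Y=-0.22233 + 0.27493j  product 0.13586 - 0.00036j
  m=+6: Y*=0.42608 - 0.08232j  Y=0.08786 + 0.09341j  product 0.04512 + 0.03257j
  m=+7: Y*=-0.07677 + 0.24738j  Y=-0.29352 + 0.20900j  product -0.02917 - 0.08865j
  m=+8: Y*=-0.06055 - 0.06144j  Y=0.20245 + 0.38626j  product 0.01147 - 0.03583j
Σ over m = 0.24248 + 0.00000j; ×(4π/17) → 0.17924 + 0.00000j. Real part: 0.179240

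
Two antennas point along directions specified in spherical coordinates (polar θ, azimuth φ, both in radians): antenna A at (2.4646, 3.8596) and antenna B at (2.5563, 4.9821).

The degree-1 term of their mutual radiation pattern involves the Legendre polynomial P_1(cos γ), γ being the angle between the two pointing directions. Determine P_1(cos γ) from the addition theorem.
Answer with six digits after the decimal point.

0.799721

Term-by-term m-sum for l=1 (normalisation 4π/3 = 4.188790):
  [-1]  conj(Y_{1,-1})(Ω₁) = (-0.163001, -0.142390) ; Y_{1,-1}(Ω₂) = (0.050857, 0.183966) ; Δ = (0.017905, -0.037228)
  [+0]  conj(Y_{1,0})(Ω₁) = (-0.380846, -0.000000) ; Y_{1,0}(Ω₂) = (-0.407275, 0.000000) ; Δ = (0.155109, 0.000000)
  [+1]  conj(Y_{1,1})(Ω₁) = (0.163001, -0.142390) ; Y_{1,1}(Ω₂) = (-0.050857, 0.183966) ; Δ = (0.017905, 0.037228)
Accumulated sum (0.190919, 0.000000); after 4π/(2l+1) scaling, (0.799721, 0.000000) ⇒ P_1 = 0.799721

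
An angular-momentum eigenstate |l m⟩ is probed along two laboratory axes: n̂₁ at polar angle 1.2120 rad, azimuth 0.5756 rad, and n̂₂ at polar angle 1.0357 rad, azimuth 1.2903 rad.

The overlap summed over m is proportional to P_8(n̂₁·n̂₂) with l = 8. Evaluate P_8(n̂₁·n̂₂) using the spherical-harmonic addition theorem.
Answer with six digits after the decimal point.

Addition theorem: P_8(cos γ) = (4π/17) Σ_m Y*_{lm}(Ω₁) Y_{lm}(Ω₂), m = −8…8:
  m=-8: -0.032696-0.302723i × -0.096352+0.120827i = +0.039727+0.025217i  (running Σ = +0.039727+0.025217i)
  m=-7: -0.288339-0.354247i × -0.338547-0.140222i = +0.047943+0.160361i  (running Σ = +0.087670+0.185578i)
  m=-6: -0.205079-0.066147i × +0.049520-0.439576i = -0.039232+0.086872i  (running Σ = +0.048438+0.272450i)
  m=-5: +0.228233-0.061594i × +0.173359-0.029458i = +0.037752-0.017401i  (running Σ = +0.086190+0.255049i)
  m=-4: +0.211510-0.235585i × -0.109776-0.227945i = -0.076919-0.022351i  (running Σ = +0.009271+0.232698i)
  m=-3: -0.015140+0.096262i × +0.237557-0.212297i = +0.016840+0.026082i  (running Σ = +0.026111+0.258780i)
  m=-2: +0.133974+0.300331i × -0.086152-0.054132i = +0.004715-0.033126i  (running Σ = +0.030826+0.225654i)
  m=-1: -0.029911-0.019409i × +0.093623-0.324977i = -0.009108+0.007903i  (running Σ = +0.021718+0.233557i)
  m=0: -0.327411-0.000000i × -0.053071+0.000000i = +0.017376+0.000000i  (running Σ = +0.039094+0.233557i)
  m=1: +0.029911-0.019409i × -0.093623-0.324977i = -0.009108-0.007903i  (running Σ = +0.029986+0.225654i)
  m=2: +0.133974-0.300331i × -0.086152+0.054132i = +0.004715+0.033126i  (running Σ = +0.034701+0.258780i)
  m=3: +0.015140+0.096262i × -0.237557-0.212297i = +0.016840-0.026082i  (running Σ = +0.051541+0.232698i)
  m=4: +0.211510+0.235585i × -0.109776+0.227945i = -0.076919+0.022351i  (running Σ = -0.025378+0.255049i)
  m=5: -0.228233-0.061594i × -0.173359-0.029458i = +0.037752+0.017401i  (running Σ = +0.012373+0.272450i)
  m=6: -0.205079+0.066147i × +0.049520+0.439576i = -0.039232-0.086872i  (running Σ = -0.026859+0.185578i)
  m=7: +0.288339-0.354247i × +0.338547-0.140222i = +0.047943-0.160361i  (running Σ = +0.021084+0.025217i)
  m=8: -0.032696+0.302723i × -0.096352-0.120827i = +0.039727-0.025217i  (running Σ = +0.060812-0.000000i)
Accumulated sum +0.060812-0.000000i; after 4π/(2l+1) scaling, +0.044952-0.000000i ⇒ P_8 = 0.044952

0.044952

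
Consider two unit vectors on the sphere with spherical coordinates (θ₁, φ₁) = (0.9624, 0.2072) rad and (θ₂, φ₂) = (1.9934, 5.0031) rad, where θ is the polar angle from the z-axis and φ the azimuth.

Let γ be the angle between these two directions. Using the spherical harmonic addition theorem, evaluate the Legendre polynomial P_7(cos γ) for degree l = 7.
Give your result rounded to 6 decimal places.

Term-by-term m-sum for l=7 (normalisation 4π/15 = 0.837758):
  term(m=-7) = (-0.018141, -0.027415)   from Y*(Ω₁)=(0.015044, 0.124349), Y(Ω₂)=(-0.234681, 0.117497)
  term(m=-6) = (0.126437, -0.069248)   from Y*(Ω₁)=(0.105038, 0.309080), Y(Ω₂)=(-0.076222, -0.434978)
  term(m=-5) = (0.049384, 0.111315)   from Y*(Ω₁)=(0.225882, 0.381313), Y(Ω₂)=(0.272887, 0.032141)
  term(m=-4) = (0.037930, -0.013164)   from Y*(Ω₁)=(0.160210, 0.174757), Y(Ω₂)=(0.067187, -0.155453)
  term(m=-3) = (-0.017024, -0.066522)   from Y*(Ω₁)=(-0.163992, -0.117472), Y(Ω₂)=(0.260638, 0.218937)
  term(m=-2) = (-0.009762, 0.001646)   from Y*(Ω₁)=(-0.312711, -0.137553), Y(Ω₂)=(0.024216, -0.015915)
  term(m=-1) = (0.001803, 0.021537)   from Y*(Ω₁)=(0.063203, 0.013286), Y(Ω₂)=(0.095917, 0.320593)
  term(m=+0) = (-0.004088, 0.000000)   from Y*(Ω₁)=(0.347494, -0.000000), Y(Ω₂)=(-0.011763, 0.000000)
  term(m=+1) = (0.001803, -0.021537)   from Y*(Ω₁)=(-0.063203, 0.013286), Y(Ω₂)=(-0.095917, 0.320593)
  term(m=+2) = (-0.009762, -0.001646)   from Y*(Ω₁)=(-0.312711, 0.137553), Y(Ω₂)=(0.024216, 0.015915)
  term(m=+3) = (-0.017024, 0.066522)   from Y*(Ω₁)=(0.163992, -0.117472), Y(Ω₂)=(-0.260638, 0.218937)
  term(m=+4) = (0.037930, 0.013164)   from Y*(Ω₁)=(0.160210, -0.174757), Y(Ω₂)=(0.067187, 0.155453)
  term(m=+5) = (0.049384, -0.111315)   from Y*(Ω₁)=(-0.225882, 0.381313), Y(Ω₂)=(-0.272887, 0.032141)
  term(m=+6) = (0.126437, 0.069248)   from Y*(Ω₁)=(0.105038, -0.309080), Y(Ω₂)=(-0.076222, 0.434978)
  term(m=+7) = (-0.018141, 0.027415)   from Y*(Ω₁)=(-0.015044, 0.124349), Y(Ω₂)=(0.234681, 0.117497)
Σ over m = (0.337168, 0.000000); ×(4π/15) → (0.282465, 0.000000). Real part: 0.282465

0.282465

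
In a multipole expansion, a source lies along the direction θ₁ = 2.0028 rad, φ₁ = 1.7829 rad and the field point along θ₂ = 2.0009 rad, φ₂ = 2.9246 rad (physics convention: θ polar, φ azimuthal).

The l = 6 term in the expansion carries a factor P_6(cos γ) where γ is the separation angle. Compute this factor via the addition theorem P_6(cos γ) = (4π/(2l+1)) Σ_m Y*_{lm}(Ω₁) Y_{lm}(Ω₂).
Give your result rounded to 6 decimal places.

Summing Y*_{l m}(θ₁,φ₁)·Y_{l m}(θ₂,φ₂) over m ∈ [−6, 6]; prefactor 4π/(2·6+1) = 0.966644:
  term(m=-6) = (0.062256, -0.039642)   from Y*(Ω₁)=(-0.079602, -0.259005), Y(Ω₂)=(0.072349, 0.262601)
  term(m=-5) = (0.157232, 0.101823)   from Y*(Ω₁)=(0.377628, -0.211367), Y(Ω₂)=(0.202122, 0.382772)
  term(m=-4) = (-0.007261, 0.049522)   from Y*(Ω₁)=(0.148939, 0.169001), Y(Ω₂)=(0.143618, 0.169534)
  term(m=-3) = (-0.046614, 0.013581)   from Y*(Ω₁)=(0.130076, -0.176058), Y(Ω₂)=(-0.176442, -0.134405)
  term(m=-2) = (-0.061047, -0.070651)   from Y*(Ω₁)=(0.279387, 0.126179), Y(Ω₂)=(-0.276346, -0.128073)
  term(m=-1) = (0.006006, -0.013127)   from Y*(Ω₁)=(0.024899, -0.115623), Y(Ω₂)=(0.119188, 0.026277)
  term(m=+0) = (0.099388, 0.000000)   from Y*(Ω₁)=(0.315999, -0.000000), Y(Ω₂)=(0.314520, 0.000000)
  term(m=+1) = (0.006006, 0.013127)   from Y*(Ω₁)=(-0.024899, -0.115623), Y(Ω₂)=(-0.119188, 0.026277)
  term(m=+2) = (-0.061047, 0.070651)   from Y*(Ω₁)=(0.279387, -0.126179), Y(Ω₂)=(-0.276346, 0.128073)
  term(m=+3) = (-0.046614, -0.013581)   from Y*(Ω₁)=(-0.130076, -0.176058), Y(Ω₂)=(0.176442, -0.134405)
  term(m=+4) = (-0.007261, -0.049522)   from Y*(Ω₁)=(0.148939, -0.169001), Y(Ω₂)=(0.143618, -0.169534)
  term(m=+5) = (0.157232, -0.101823)   from Y*(Ω₁)=(-0.377628, -0.211367), Y(Ω₂)=(-0.202122, 0.382772)
  term(m=+6) = (0.062256, 0.039642)   from Y*(Ω₁)=(-0.079602, 0.259005), Y(Ω₂)=(0.072349, -0.262601)
Total Σ_m = (0.320531, -0.000000). Multiply by 0.966644: (0.309839, -0.000000). P_6(cos γ) = 0.309839

0.309839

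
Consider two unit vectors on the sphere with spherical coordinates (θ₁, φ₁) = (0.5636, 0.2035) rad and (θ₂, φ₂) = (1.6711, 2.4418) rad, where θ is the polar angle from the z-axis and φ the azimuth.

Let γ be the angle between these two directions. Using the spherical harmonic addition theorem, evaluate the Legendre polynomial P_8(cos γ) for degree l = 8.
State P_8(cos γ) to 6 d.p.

-0.252768

Expand P_8 via completeness: Σ_{m} conj(Y_{8,m}) at Ω₁ times Y_{8,m} at Ω₂ —
  term(m=-8) = +0.000994+0.001370i   from Y*(Ω₁)=-0.000196+0.003414i, Y(Ω₂)=+0.383436-0.313154i
  term(m=-7) = +0.004310+0.000172i   from Y*(Ω₁)=+0.003155+0.021415i, Y(Ω₂)=+0.036887-0.195853i
  term(m=-6) = -0.017148+0.020057i   from Y*(Ω₁)=+0.029147+0.079899i, Y(Ω₂)=+0.152453+0.270240i
  term(m=-5) = +0.010170+0.051242i   from Y*(Ω₁)=+0.121333+0.196443i, Y(Ω₂)=+0.211962+0.079147i
  term(m=-4) = -0.094770-0.048328i   from Y*(Ω₁)=+0.295385+0.312784i, Y(Ω₂)=-0.232918+0.083027i
  term(m=-3) = -0.104776+0.048270i   from Y*(Ω₁)=+0.399950+0.279830i, Y(Ω₂)=-0.119186+0.204081i
  term(m=-2) = +0.008168-0.033997i   from Y*(Ω₁)=+0.147153+0.063433i, Y(Ω₂)=-0.037176-0.215009i
  term(m=-1) = +0.052403+0.066484i   from Y*(Ω₁)=-0.345469-0.071290i, Y(Ω₂)=-0.183581-0.154563i
  term(m=+0) = -0.060650-0.000000i   from Y*(Ω₁)=-0.289563-0.000000i, Y(Ω₂)=+0.209455+0.000000i
  term(m=+1) = +0.052403-0.066484i   from Y*(Ω₁)=+0.345469-0.071290i, Y(Ω₂)=+0.183581-0.154563i
  term(m=+2) = +0.008168+0.033997i   from Y*(Ω₁)=+0.147153-0.063433i, Y(Ω₂)=-0.037176+0.215009i
  term(m=+3) = -0.104776-0.048270i   from Y*(Ω₁)=-0.399950+0.279830i, Y(Ω₂)=+0.119186+0.204081i
  term(m=+4) = -0.094770+0.048328i   from Y*(Ω₁)=+0.295385-0.312784i, Y(Ω₂)=-0.232918-0.083027i
  term(m=+5) = +0.010170-0.051242i   from Y*(Ω₁)=-0.121333+0.196443i, Y(Ω₂)=-0.211962+0.079147i
  term(m=+6) = -0.017148-0.020057i   from Y*(Ω₁)=+0.029147-0.079899i, Y(Ω₂)=+0.152453-0.270240i
  term(m=+7) = +0.004310-0.000172i   from Y*(Ω₁)=-0.003155+0.021415i, Y(Ω₂)=-0.036887-0.195853i
  term(m=+8) = +0.000994-0.001370i   from Y*(Ω₁)=-0.000196-0.003414i, Y(Ω₂)=+0.383436+0.313154i
Accumulated sum -0.341949+0.000000i; after 4π/(2l+1) scaling, -0.252768+0.000000i ⇒ P_8 = -0.252768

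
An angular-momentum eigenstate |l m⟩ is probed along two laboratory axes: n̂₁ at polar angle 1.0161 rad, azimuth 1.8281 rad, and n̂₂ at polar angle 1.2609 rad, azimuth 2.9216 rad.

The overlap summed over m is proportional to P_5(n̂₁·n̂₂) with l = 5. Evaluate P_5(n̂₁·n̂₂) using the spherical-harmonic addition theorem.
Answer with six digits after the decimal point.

Addition theorem: P_5(cos γ) = (4π/11) Σ_m Y*_{lm}(Ω₁) Y_{lm}(Ω₂), m = −5…5:
  [-5]  conj(Y_{5,-5})(Ω₁) = (-0.197743, 0.057779) ; Y_{5,-5}(Ω₂) = (-0.164953, -0.324063) ; Δ = (0.051342, 0.054550)
  [-4]  conj(Y_{5,-4})(Ω₁) = (0.208072, 0.345875) ; Y_{5,-4}(Ω₂) = (0.234615, 0.283789) ; Δ = (-0.049339, 0.140196)
  [-3]  conj(Y_{5,-3})(Ω₁) = (0.221820, -0.227886) ; Y_{5,-3}(Ω₂) = (0.038479, 0.029862) ; Δ = (0.015341, -0.002145)
  [-2]  conj(Y_{5,-2})(Ω₁) = (0.094219, 0.053273) ; Y_{5,-2}(Ω₂) = (-0.305793, -0.143956) ; Δ = (-0.021142, -0.029854)
  [-1]  conj(Y_{5,-1})(Ω₁) = (0.087825, -0.333761) ; Y_{5,-1}(Ω₂) = (0.035833, 0.008013) ; Δ = (0.005821, -0.011256)
  [+0]  conj(Y_{5,0})(Ω₁) = (0.026486, -0.000000) ; Y_{5,0}(Ω₂) = (0.322230, 0.000000) ; Δ = (0.008535, 0.000000)
  [+1]  conj(Y_{5,1})(Ω₁) = (-0.087825, -0.333761) ; Y_{5,1}(Ω₂) = (-0.035833, 0.008013) ; Δ = (0.005821, 0.011256)
  [+2]  conj(Y_{5,2})(Ω₁) = (0.094219, -0.053273) ; Y_{5,2}(Ω₂) = (-0.305793, 0.143956) ; Δ = (-0.021142, 0.029854)
  [+3]  conj(Y_{5,3})(Ω₁) = (-0.221820, -0.227886) ; Y_{5,3}(Ω₂) = (-0.038479, 0.029862) ; Δ = (0.015341, 0.002145)
  [+4]  conj(Y_{5,4})(Ω₁) = (0.208072, -0.345875) ; Y_{5,4}(Ω₂) = (0.234615, -0.283789) ; Δ = (-0.049339, -0.140196)
  [+5]  conj(Y_{5,5})(Ω₁) = (0.197743, 0.057779) ; Y_{5,5}(Ω₂) = (0.164953, -0.324063) ; Δ = (0.051342, -0.054550)
Σ over m = (0.012581, 0.000000); ×(4π/11) → (0.014372, 0.000000). Real part: 0.014372

0.014372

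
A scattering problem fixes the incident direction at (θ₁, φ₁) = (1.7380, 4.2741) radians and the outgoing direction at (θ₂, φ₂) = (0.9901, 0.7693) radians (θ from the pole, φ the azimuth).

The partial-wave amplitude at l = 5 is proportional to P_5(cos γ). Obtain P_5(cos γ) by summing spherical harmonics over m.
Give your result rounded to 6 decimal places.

0.240517

Addition theorem: P_5(cos γ) = (4π/11) Σ_m Y*_{lm}(Ω₁) Y_{lm}(Ω₂), m = −5…5:
  term(m=-5) = (0.019919, -0.079586)   from Y*(Ω₁)=(-0.351968, 0.251618), Y(Ω₂)=(-0.144428, 0.122866)
  term(m=-4) = (-0.010693, -0.090226)   from Y*(Ω₁)=(0.041878, 0.227093), Y(Ω₂)=(-0.392640, -0.025318)
  term(m=-3) = (0.039813, 0.076254)   from Y*(Ω₁)=(-0.240883, -0.063031), Y(Ω₂)=(-0.232212, -0.255799)
  term(m=-2) = (-0.011862, -0.010539)   from Y*(Ω₁)=(-0.160876, 0.193256), Y(Ω₂)=(-0.002031, 0.063072)
  term(m=-1) = (0.065137, 0.024756)   from Y*(Ω₁)=(-0.084216, -0.179684), Y(Ω₂)=(-0.252266, 0.244272)
  term(m=+0) = (0.005912, 0.000000)   from Y*(Ω₁)=(-0.255157, -0.000000), Y(Ω₂)=(-0.023170, 0.000000)
  term(m=+1) = (0.065137, -0.024756)   from Y*(Ω₁)=(0.084216, -0.179684), Y(Ω₂)=(0.252266, 0.244272)
  term(m=+2) = (-0.011862, 0.010539)   from Y*(Ω₁)=(-0.160876, -0.193256), Y(Ω₂)=(-0.002031, -0.063072)
  term(m=+3) = (0.039813, -0.076254)   from Y*(Ω₁)=(0.240883, -0.063031), Y(Ω₂)=(0.232212, -0.255799)
  term(m=+4) = (-0.010693, 0.090226)   from Y*(Ω₁)=(0.041878, -0.227093), Y(Ω₂)=(-0.392640, 0.025318)
  term(m=+5) = (0.019919, 0.079586)   from Y*(Ω₁)=(0.351968, 0.251618), Y(Ω₂)=(0.144428, 0.122866)
Accumulated sum (0.210537, 0.000000); after 4π/(2l+1) scaling, (0.240517, 0.000000) ⇒ P_5 = 0.240517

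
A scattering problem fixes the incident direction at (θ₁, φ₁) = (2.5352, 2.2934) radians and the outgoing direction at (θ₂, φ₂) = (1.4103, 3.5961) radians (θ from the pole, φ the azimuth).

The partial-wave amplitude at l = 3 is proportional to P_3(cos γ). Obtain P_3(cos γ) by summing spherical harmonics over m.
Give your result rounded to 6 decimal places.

-0.026551

Term-by-term m-sum for l=3 (normalisation 4π/7 = 1.795196):
  m=-3: (0.063870, 0.043416) × (-0.082594, 0.392753) = (-0.022327, 0.021499)  (running Σ = (-0.022327, 0.021499))
  m=-2: (0.034165, 0.270606) × (0.097802, -0.125554) = (0.037317, 0.022176)  (running Σ = (0.014990, 0.043675))
  m=-1: (-0.289418, 0.328255) × (0.250037, -0.122174) = (-0.032261, 0.117435)  (running Σ = (-0.017271, 0.161111))
  m=0: (-0.115307, -0.000000) × (-0.171295, 0.000000) = (0.019751, 0.000000)  (running Σ = (0.002481, 0.161111))
  m=1: (0.289418, 0.328255) × (-0.250037, -0.122174) = (-0.032261, -0.117435)  (running Σ = (-0.029780, 0.043675))
  m=2: (0.034165, -0.270606) × (0.097802, 0.125554) = (0.037317, -0.022176)  (running Σ = (0.007537, 0.021499))
  m=3: (-0.063870, 0.043416) × (0.082594, 0.392753) = (-0.022327, -0.021499)  (running Σ = (-0.014790, 0.000000))
Σ over m = (-0.014790, 0.000000); ×(4π/7) → (-0.026551, 0.000000). Real part: -0.026551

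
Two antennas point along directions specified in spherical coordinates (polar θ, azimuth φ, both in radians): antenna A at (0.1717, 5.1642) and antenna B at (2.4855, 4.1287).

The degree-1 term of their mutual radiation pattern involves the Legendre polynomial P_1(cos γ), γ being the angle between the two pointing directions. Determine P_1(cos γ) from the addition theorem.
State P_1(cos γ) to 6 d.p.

-0.727564

Expand P_1 via completeness: Σ_{m} conj(Y_{1,m}) at Ω₁ times Y_{1,m} at Ω₂ —
  m=-1: 0.02577 - 0.05311j × -0.11615 + 0.17587j = 0.00635 + 0.01070j  (running Σ = 0.00635 + 0.01070j)
  m=0: 0.48142 + 0.00000j × -0.38716 + 0.00000j = -0.18639 + 0.00000j  (running Σ = -0.18004 + 0.01070j)
  m=1: -0.02577 - 0.05311j × 0.11615 + 0.17587j = 0.00635 - 0.01070j  (running Σ = -0.17369 + 0.00000j)
Σ over m = -0.17369 + 0.00000j; ×(4π/3) → -0.72756 + 0.00000j. Real part: -0.727564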